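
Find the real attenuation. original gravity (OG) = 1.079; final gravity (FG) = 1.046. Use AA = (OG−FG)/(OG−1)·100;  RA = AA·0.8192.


AA = (1.079 − 1.046)/(1.079 − 1)·100 = 41.7722
RA = 41.7722·0.8192

34.2197 %


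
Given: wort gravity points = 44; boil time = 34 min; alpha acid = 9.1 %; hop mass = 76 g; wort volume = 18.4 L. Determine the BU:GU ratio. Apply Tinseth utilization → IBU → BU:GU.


U = 1.65·0.000125^(GP/1000)·(1−e^(−0.04t))/4.15;  IBU = (α/100)·m·U·1000/V;  BU:GU = IBU/GP
U = 1.65·0.000125^(44/1000)·(1−e^(−0.04·34))/4.15 = 0.1990
IBU = (9.1/100)·76·0.1990·1000/18.4 = 74.8039
BU:GU = 74.8039/44

1.7001


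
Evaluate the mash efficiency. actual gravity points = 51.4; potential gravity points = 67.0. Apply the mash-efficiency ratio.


efficiency = actual / potential × 100
efficiency = 51.4 / 67.0 × 100

76.7164 %


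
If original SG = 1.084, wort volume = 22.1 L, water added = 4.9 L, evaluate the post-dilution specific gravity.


SG_new = 1 + (SG_old − 1)·V_old/(V_old + V_water)
pts = (1.084 − 1)·1000·22.1/(22.1 + 4.9) = 68.7556
SG_new = 1 + 68.7556/1000

1.0688


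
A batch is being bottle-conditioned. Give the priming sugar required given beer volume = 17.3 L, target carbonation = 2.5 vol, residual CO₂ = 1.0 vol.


sugar = (target − residual)·4.0·V
sugar = (2.5 − 1.0)·4.0·17.3

103.8000 g


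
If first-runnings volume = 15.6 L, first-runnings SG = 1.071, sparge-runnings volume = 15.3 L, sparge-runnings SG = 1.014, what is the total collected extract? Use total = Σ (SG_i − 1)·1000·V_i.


first = (1.071 − 1)·1000·15.6 = 1107.6000
sparge = (1.014 − 1)·1000·15.3 = 214.2000
total = 1107.6000 + 214.2000

1321.8000 gravity·L


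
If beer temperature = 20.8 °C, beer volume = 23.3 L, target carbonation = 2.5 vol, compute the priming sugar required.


residual = 14.695·(0.01821 + 0.09011·e^(−0.04·T));  sugar = (target − residual)·4.0·V
residual = 14.695·(0.01821 + 0.09011·e^(−0.04·20.8)) = 0.8438
sugar = (2.5 − 0.8438)·4.0·23.3

154.3537 g


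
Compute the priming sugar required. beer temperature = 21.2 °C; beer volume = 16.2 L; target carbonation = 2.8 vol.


residual = 14.695·(0.01821 + 0.09011·e^(−0.04·T));  sugar = (target − residual)·4.0·V
residual = 14.695·(0.01821 + 0.09011·e^(−0.04·21.2)) = 0.8347
sugar = (2.8 − 0.8347)·4.0·16.2

127.3516 g


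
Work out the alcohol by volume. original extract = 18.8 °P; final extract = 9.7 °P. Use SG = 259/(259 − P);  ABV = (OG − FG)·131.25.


OG = 259/(259 − 18.8) = 1.0783
FG = 259/(259 − 9.7) = 1.0389
ABV = (1.0783 − 1.0389)·131.25

5.1659 % ABV


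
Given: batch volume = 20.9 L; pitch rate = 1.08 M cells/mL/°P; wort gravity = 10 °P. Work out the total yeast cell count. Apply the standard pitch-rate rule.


cells (billions) = rate · V_L · °P
cells = 1.08 · 20.9 · 10

225.7200 billion cells


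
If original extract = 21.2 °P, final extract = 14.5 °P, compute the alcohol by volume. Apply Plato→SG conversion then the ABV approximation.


SG = 259/(259 − P);  ABV = (OG − FG)·131.25
OG = 259/(259 − 21.2) = 1.0892
FG = 259/(259 − 14.5) = 1.0593
ABV = (1.0892 − 1.0593)·131.25

3.9173 % ABV


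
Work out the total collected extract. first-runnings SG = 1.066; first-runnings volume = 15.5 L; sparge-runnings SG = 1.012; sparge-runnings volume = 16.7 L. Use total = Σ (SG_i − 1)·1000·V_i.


first = (1.066 − 1)·1000·15.5 = 1023.0000
sparge = (1.012 − 1)·1000·16.7 = 200.4000
total = 1023.0000 + 200.4000

1223.4000 gravity·L


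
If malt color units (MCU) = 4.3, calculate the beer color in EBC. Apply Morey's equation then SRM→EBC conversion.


SRM = 1.4922·MCU^0.6859;  EBC = SRM·1.97
SRM = 1.4922·4.3^0.6859 = 4.0581
EBC = 4.0581·1.97

7.9945 EBC


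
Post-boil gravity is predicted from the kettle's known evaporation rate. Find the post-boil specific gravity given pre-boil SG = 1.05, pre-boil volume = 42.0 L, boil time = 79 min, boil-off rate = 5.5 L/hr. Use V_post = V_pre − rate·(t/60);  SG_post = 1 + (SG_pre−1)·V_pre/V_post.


V_post = 42.0 − 5.5·(79/60) = 34.7583
SG_post = 1 + (1.05 − 1)·42.0/34.7583

1.0604


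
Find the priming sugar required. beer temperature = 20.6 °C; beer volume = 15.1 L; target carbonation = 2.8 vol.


residual = 14.695·(0.01821 + 0.09011·e^(−0.04·T));  sugar = (target − residual)·4.0·V
residual = 14.695·(0.01821 + 0.09011·e^(−0.04·20.6)) = 0.8485
sugar = (2.8 − 0.8485)·4.0·15.1

117.8723 g


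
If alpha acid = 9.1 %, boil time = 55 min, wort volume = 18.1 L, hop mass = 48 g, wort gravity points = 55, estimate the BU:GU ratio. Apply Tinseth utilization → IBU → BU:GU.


U = 1.65·0.000125^(GP/1000)·(1−e^(−0.04t))/4.15;  IBU = (α/100)·m·U·1000/V;  BU:GU = IBU/GP
U = 1.65·0.000125^(55/1000)·(1−e^(−0.04·55))/4.15 = 0.2157
IBU = (9.1/100)·48·0.2157·1000/18.1 = 52.0437
BU:GU = 52.0437/55

0.9462


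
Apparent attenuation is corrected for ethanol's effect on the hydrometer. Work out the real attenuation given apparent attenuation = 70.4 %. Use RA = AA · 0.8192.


RA = 70.4 · 0.8192

57.6717 %


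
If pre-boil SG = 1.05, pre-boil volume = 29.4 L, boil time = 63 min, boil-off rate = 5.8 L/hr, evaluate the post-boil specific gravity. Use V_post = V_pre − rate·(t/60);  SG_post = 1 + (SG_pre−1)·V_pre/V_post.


V_post = 29.4 − 5.8·(63/60) = 23.3100
SG_post = 1 + (1.05 − 1)·29.4/23.3100

1.0631


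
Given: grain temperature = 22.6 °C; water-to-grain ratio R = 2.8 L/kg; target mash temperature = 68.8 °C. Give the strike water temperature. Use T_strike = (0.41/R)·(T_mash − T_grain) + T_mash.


T_strike = (0.41/2.8)·(68.8 − 22.6) + 68.8

75.5650 °C


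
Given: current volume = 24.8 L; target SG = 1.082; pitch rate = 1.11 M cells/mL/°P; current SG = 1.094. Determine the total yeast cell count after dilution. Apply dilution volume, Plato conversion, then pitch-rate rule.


V_w = V·((SG_c−1)/(SG_t−1)−1);  °P = 259 − 259/SG_t;  cells = rate·(V+V_w)·°P
V_w = 24.8·((1.094−1)/(1.082−1)−1) = 3.6293
V_final = 24.8 + 3.6293 = 28.4293
°P = 259 − 259/1.082 = 19.6285
cells = 1.11·28.4293·19.6285

619.4054 billion cells


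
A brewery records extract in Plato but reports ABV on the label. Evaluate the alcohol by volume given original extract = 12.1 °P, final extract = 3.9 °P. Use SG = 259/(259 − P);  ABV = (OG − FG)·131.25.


OG = 259/(259 − 12.1) = 1.0490
FG = 259/(259 − 3.9) = 1.0153
ABV = (1.0490 − 1.0153)·131.25

4.4257 % ABV


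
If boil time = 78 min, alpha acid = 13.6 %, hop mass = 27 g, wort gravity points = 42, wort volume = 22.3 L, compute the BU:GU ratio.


U = 1.65·0.000125^(GP/1000)·(1−e^(−0.04t))/4.15;  IBU = (α/100)·m·U·1000/V;  BU:GU = IBU/GP
U = 1.65·0.000125^(42/1000)·(1−e^(−0.04·78))/4.15 = 0.2606
IBU = (13.6/100)·27·0.2606·1000/22.3 = 42.9033
BU:GU = 42.9033/42

1.0215


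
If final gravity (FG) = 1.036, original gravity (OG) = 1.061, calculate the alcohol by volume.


ABV = (OG − FG) · 131.25
ABV = (1.061 − 1.036) · 131.25

3.2812 % ABV


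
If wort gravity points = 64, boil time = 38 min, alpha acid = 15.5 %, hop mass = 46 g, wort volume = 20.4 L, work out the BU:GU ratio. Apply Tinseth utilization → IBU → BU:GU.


U = 1.65·0.000125^(GP/1000)·(1−e^(−0.04t))/4.15;  IBU = (α/100)·m·U·1000/V;  BU:GU = IBU/GP
U = 1.65·0.000125^(64/1000)·(1−e^(−0.04·38))/4.15 = 0.1748
IBU = (15.5/100)·46·0.1748·1000/20.4 = 61.0814
BU:GU = 61.0814/64

0.9544


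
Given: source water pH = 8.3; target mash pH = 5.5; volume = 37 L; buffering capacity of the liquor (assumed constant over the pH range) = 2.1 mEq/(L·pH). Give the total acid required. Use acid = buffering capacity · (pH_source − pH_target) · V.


acid = 2.1 · (8.3 − 5.5) · 37

217.5600 mEq


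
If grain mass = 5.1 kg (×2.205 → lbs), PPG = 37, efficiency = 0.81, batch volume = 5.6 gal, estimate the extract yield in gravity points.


points = lbs × PPG × eff / vol
lbs = 5.1 × 2.205 = 11.2455
points = 11.2455 × 37 × 0.81 / 5.6

60.1835 points


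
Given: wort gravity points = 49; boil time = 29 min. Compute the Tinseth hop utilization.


U = 1.65·0.000125^(GP/1000) · (1 − e^(−0.04·t))/4.15
bigness = 1.65·0.000125^(49/1000) = 1.0623
boil_factor = (1 − e^(−0.04·29))/4.15 = 0.1654
U = 1.0623 · 0.1654

0.1757


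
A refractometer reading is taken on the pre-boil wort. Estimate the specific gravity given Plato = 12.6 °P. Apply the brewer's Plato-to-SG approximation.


SG = 259/(259 − P)
SG = 259/(259 − 12.6)

1.0511


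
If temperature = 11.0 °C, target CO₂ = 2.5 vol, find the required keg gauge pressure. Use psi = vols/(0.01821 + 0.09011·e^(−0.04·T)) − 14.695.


psi = 2.5/(0.01821 + 0.09011·e^(−0.04·11.0)) − 14.695

18.0944 psi


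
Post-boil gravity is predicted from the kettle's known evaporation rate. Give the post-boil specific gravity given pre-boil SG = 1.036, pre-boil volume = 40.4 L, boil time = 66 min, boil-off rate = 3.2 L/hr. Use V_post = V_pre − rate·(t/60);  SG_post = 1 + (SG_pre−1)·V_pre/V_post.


V_post = 40.4 − 3.2·(66/60) = 36.8800
SG_post = 1 + (1.036 − 1)·40.4/36.8800

1.0394


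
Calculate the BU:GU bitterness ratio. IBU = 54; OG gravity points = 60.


BU:GU = IBU / OG_points
BU:GU = 54 / 60

0.9000


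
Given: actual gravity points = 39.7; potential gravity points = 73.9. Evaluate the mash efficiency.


efficiency = actual / potential × 100
efficiency = 39.7 / 73.9 × 100

53.7212 %


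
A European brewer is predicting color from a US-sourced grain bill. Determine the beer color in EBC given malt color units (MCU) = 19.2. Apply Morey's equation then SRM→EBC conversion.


SRM = 1.4922·MCU^0.6859;  EBC = SRM·1.97
SRM = 1.4922·19.2^0.6859 = 11.3251
EBC = 11.3251·1.97

22.3105 EBC


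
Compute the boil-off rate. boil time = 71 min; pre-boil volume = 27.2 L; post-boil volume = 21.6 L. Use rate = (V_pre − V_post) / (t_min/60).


rate = (27.2 − 21.6) / (71/60)

4.7324 L/hr


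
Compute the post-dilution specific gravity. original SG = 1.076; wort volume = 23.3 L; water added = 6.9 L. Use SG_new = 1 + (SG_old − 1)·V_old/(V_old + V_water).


pts = (1.076 − 1)·1000·23.3/(23.3 + 6.9) = 58.6358
SG_new = 1 + 58.6358/1000

1.0586


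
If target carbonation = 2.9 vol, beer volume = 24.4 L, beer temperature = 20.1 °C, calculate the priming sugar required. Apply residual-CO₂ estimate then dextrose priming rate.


residual = 14.695·(0.01821 + 0.09011·e^(−0.04·T));  sugar = (target − residual)·4.0·V
residual = 14.695·(0.01821 + 0.09011·e^(−0.04·20.1)) = 0.8602
sugar = (2.9 − 0.8602)·4.0·24.4

199.0838 g


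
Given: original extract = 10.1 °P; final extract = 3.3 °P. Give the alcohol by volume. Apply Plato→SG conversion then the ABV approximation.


SG = 259/(259 − P);  ABV = (OG − FG)·131.25
OG = 259/(259 − 10.1) = 1.0406
FG = 259/(259 − 3.3) = 1.0129
ABV = (1.0406 − 1.0129)·131.25

3.6321 % ABV


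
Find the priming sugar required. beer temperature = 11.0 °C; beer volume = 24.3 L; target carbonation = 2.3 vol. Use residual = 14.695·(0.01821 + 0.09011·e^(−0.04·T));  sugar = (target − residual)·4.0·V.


residual = 14.695·(0.01821 + 0.09011·e^(−0.04·11.0)) = 1.1204
sugar = (2.3 − 1.1204)·4.0·24.3

114.6564 g


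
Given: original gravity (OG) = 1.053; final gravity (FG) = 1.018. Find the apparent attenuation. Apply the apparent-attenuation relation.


AA = (OG − FG)/(OG − 1) · 100
AA = (1.053 − 1.018)/(1.053 − 1) · 100

66.0377 %


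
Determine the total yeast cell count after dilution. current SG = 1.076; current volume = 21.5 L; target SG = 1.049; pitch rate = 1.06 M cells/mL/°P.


V_w = V·((SG_c−1)/(SG_t−1)−1);  °P = 259 − 259/SG_t;  cells = rate·(V+V_w)·°P
V_w = 21.5·((1.076−1)/(1.049−1)−1) = 11.8469
V_final = 21.5 + 11.8469 = 33.3469
°P = 259 − 259/1.049 = 12.0982
cells = 1.06·33.3469·12.0982

427.6438 billion cells


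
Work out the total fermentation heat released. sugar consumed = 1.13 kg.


Q = m_sugar · 590 kJ/kg
Q = 1.13 · 590

666.7000 kJ


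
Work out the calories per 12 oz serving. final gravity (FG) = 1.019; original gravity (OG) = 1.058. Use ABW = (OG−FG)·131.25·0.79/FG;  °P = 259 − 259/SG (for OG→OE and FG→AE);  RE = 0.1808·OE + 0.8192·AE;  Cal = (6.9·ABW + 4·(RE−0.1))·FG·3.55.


ABW = (1.058 − 1.019)·131.25·0.79/1.019 = 3.9684
OE = 259 − 259/1.058 = 14.1985 °P
AE = 259 − 259/1.019 = 4.8292 °P
RE = 0.1808·14.1985 + 0.8192·4.8292 = 6.5232 °P
Cal = (6.9·3.9684 + 4·(6.5232−0.1))·1.019·3.55

191.9957 kcal


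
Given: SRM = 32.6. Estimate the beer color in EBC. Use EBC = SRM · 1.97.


EBC = 32.6 · 1.97

64.2220 EBC


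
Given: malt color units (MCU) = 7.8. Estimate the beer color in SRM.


SRM = 1.4922 · MCU^0.6859
SRM = 1.4922 · 7.8^0.6859

6.1054 SRM


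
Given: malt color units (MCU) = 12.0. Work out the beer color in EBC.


SRM = 1.4922·MCU^0.6859;  EBC = SRM·1.97
SRM = 1.4922·12.0^0.6859 = 8.2042
EBC = 8.2042·1.97

16.1623 EBC


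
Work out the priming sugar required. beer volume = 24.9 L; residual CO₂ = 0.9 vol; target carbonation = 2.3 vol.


sugar = (target − residual)·4.0·V
sugar = (2.3 − 0.9)·4.0·24.9

139.4400 g


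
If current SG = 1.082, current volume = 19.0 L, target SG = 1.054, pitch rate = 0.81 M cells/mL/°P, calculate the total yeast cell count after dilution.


V_w = V·((SG_c−1)/(SG_t−1)−1);  °P = 259 − 259/SG_t;  cells = rate·(V+V_w)·°P
V_w = 19.0·((1.082−1)/(1.054−1)−1) = 9.8519
V_final = 19.0 + 9.8519 = 28.8519
°P = 259 − 259/1.054 = 13.2694
cells = 0.81·28.8519·13.2694

310.1070 billion cells


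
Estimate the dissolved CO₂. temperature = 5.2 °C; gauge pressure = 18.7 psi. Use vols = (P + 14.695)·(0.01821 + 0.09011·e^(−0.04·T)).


vols = (18.7 + 14.695)·(0.01821 + 0.09011·e^(−0.04·5.2))

3.0522 volumes


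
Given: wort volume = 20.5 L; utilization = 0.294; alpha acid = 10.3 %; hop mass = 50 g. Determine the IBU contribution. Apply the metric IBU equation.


IBU = (α/100)·mass·U·1000 / V
IBU = (10.3/100)·50·0.294·1000 / 20.5

73.8585 IBU


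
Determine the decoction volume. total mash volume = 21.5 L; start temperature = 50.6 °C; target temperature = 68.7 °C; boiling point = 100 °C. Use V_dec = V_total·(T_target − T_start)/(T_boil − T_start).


V_dec = 21.5·(68.7 − 50.6)/(100 − 50.6)

7.8775 L


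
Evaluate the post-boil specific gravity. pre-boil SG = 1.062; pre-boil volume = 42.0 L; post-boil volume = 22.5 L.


SG_post = 1 + (SG_pre − 1)·V_pre/V_post
pts_pre = (1.062 − 1)·1000 = 62.0000
pts_post = 62.0000·42.0/22.5 = 115.7333
SG_post = 1 + 115.7333/1000

1.1157


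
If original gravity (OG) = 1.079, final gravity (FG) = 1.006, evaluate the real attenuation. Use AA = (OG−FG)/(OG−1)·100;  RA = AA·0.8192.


AA = (1.079 − 1.006)/(1.079 − 1)·100 = 92.4051
RA = 92.4051·0.8192

75.6982 %


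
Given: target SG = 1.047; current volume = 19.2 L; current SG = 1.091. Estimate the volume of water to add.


V_water = V·((SG_curr − 1)/(SG_target − 1) − 1)
V_water = 19.2·((1.091 − 1)/(1.047 − 1) − 1)

17.9745 L


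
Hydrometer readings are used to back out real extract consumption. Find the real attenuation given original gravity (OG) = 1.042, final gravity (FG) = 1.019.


AA = (OG−FG)/(OG−1)·100;  RA = AA·0.8192
AA = (1.042 − 1.019)/(1.042 − 1)·100 = 54.7619
RA = 54.7619·0.8192

44.8610 %


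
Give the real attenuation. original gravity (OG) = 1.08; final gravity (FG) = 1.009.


AA = (OG−FG)/(OG−1)·100;  RA = AA·0.8192
AA = (1.08 − 1.009)/(1.08 − 1)·100 = 88.7500
RA = 88.7500·0.8192

72.7040 %


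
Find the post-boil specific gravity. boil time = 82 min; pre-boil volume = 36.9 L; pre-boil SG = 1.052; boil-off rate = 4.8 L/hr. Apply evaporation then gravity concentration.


V_post = V_pre − rate·(t/60);  SG_post = 1 + (SG_pre−1)·V_pre/V_post
V_post = 36.9 − 4.8·(82/60) = 30.3400
SG_post = 1 + (1.052 − 1)·36.9/30.3400

1.0632


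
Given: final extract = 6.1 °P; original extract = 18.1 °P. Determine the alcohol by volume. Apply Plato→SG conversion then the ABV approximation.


SG = 259/(259 − P);  ABV = (OG − FG)·131.25
OG = 259/(259 − 18.1) = 1.0751
FG = 259/(259 − 6.1) = 1.0241
ABV = (1.0751 − 1.0241)·131.25

6.6957 % ABV


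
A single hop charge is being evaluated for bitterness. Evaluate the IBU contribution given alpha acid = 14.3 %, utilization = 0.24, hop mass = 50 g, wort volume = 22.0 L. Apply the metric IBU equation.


IBU = (α/100)·mass·U·1000 / V
IBU = (14.3/100)·50·0.24·1000 / 22.0

78.0000 IBU


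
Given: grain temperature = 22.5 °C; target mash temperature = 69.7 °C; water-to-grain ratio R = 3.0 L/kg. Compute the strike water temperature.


T_strike = (0.41/R)·(T_mash − T_grain) + T_mash
T_strike = (0.41/3.0)·(69.7 − 22.5) + 69.7

76.1507 °C


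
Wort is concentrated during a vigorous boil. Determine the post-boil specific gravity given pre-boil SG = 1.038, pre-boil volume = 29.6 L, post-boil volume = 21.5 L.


SG_post = 1 + (SG_pre − 1)·V_pre/V_post
pts_pre = (1.038 − 1)·1000 = 38.0000
pts_post = 38.0000·29.6/21.5 = 52.3163
SG_post = 1 + 52.3163/1000

1.0523


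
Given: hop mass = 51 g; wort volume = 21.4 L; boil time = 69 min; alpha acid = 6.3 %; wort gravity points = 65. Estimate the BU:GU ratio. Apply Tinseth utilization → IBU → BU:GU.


U = 1.65·0.000125^(GP/1000)·(1−e^(−0.04t))/4.15;  IBU = (α/100)·m·U·1000/V;  BU:GU = IBU/GP
U = 1.65·0.000125^(65/1000)·(1−e^(−0.04·69))/4.15 = 0.2077
IBU = (6.3/100)·51·0.2077·1000/21.4 = 31.1771
BU:GU = 31.1771/65

0.4796


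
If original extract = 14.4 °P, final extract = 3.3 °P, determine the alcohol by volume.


SG = 259/(259 − P);  ABV = (OG − FG)·131.25
OG = 259/(259 − 14.4) = 1.0589
FG = 259/(259 − 3.3) = 1.0129
ABV = (1.0589 − 1.0129)·131.25

6.0330 % ABV


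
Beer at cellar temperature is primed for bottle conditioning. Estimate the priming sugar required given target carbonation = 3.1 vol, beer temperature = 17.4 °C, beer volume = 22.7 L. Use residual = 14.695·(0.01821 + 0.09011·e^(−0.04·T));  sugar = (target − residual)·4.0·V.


residual = 14.695·(0.01821 + 0.09011·e^(−0.04·17.4)) = 0.9278
sugar = (3.1 − 0.9278)·4.0·22.7

197.2364 g


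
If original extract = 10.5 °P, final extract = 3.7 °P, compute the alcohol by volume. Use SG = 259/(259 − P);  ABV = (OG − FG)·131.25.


OG = 259/(259 − 10.5) = 1.0423
FG = 259/(259 − 3.7) = 1.0145
ABV = (1.0423 − 1.0145)·131.25

3.6436 % ABV


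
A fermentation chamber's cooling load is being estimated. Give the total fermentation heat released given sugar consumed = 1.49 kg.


Q = m_sugar · 590 kJ/kg
Q = 1.49 · 590

879.1000 kJ


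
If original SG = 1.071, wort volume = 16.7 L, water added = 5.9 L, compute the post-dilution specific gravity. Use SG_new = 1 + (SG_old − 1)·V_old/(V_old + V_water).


pts = (1.071 − 1)·1000·16.7/(16.7 + 5.9) = 52.4646
SG_new = 1 + 52.4646/1000

1.0525


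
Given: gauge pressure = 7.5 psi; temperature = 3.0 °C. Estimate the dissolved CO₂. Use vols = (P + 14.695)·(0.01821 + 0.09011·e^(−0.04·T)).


vols = (7.5 + 14.695)·(0.01821 + 0.09011·e^(−0.04·3.0))

2.1780 volumes


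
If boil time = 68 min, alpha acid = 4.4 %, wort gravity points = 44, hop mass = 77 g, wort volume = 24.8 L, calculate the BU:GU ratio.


U = 1.65·0.000125^(GP/1000)·(1−e^(−0.04t))/4.15;  IBU = (α/100)·m·U·1000/V;  BU:GU = IBU/GP
U = 1.65·0.000125^(44/1000)·(1−e^(−0.04·68))/4.15 = 0.2501
IBU = (4.4/100)·77·0.2501·1000/24.8 = 34.1662
BU:GU = 34.1662/44

0.7765


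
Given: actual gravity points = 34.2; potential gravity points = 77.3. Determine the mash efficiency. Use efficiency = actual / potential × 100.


efficiency = 34.2 / 77.3 × 100

44.2432 %


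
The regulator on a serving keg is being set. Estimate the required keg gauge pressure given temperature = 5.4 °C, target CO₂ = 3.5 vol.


psi = vols/(0.01821 + 0.09011·e^(−0.04·T)) − 14.695
psi = 3.5/(0.01821 + 0.09011·e^(−0.04·5.4)) − 14.695

23.8450 psi


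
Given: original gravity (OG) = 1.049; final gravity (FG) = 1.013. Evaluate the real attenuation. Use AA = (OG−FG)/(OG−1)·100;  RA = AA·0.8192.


AA = (1.049 − 1.013)/(1.049 − 1)·100 = 73.4694
RA = 73.4694·0.8192

60.1861 %


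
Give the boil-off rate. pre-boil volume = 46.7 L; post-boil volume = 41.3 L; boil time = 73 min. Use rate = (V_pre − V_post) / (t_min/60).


rate = (46.7 − 41.3) / (73/60)

4.4384 L/hr


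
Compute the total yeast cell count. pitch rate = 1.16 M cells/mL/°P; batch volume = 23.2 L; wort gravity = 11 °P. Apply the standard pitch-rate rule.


cells (billions) = rate · V_L · °P
cells = 1.16 · 23.2 · 11

296.0320 billion cells


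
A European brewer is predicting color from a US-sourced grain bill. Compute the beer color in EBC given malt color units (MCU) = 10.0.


SRM = 1.4922·MCU^0.6859;  EBC = SRM·1.97
SRM = 1.4922·10.0^0.6859 = 7.2398
EBC = 7.2398·1.97

14.2624 EBC


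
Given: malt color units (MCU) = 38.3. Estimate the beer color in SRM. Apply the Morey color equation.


SRM = 1.4922 · MCU^0.6859
SRM = 1.4922 · 38.3^0.6859

18.1862 SRM


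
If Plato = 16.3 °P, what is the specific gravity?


SG = 259/(259 − P)
SG = 259/(259 − 16.3)

1.0672


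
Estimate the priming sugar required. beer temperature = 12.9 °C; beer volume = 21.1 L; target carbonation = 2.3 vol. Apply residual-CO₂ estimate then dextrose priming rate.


residual = 14.695·(0.01821 + 0.09011·e^(−0.04·T));  sugar = (target − residual)·4.0·V
residual = 14.695·(0.01821 + 0.09011·e^(−0.04·12.9)) = 1.0580
sugar = (2.3 − 1.0580)·4.0·21.1

104.8252 g


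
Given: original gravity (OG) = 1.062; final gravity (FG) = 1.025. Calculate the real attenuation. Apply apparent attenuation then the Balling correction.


AA = (OG−FG)/(OG−1)·100;  RA = AA·0.8192
AA = (1.062 − 1.025)/(1.062 − 1)·100 = 59.6774
RA = 59.6774·0.8192

48.8877 %


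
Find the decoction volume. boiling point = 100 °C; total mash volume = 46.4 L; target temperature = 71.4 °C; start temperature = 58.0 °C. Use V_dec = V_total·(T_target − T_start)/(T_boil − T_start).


V_dec = 46.4·(71.4 − 58.0)/(100 − 58.0)

14.8038 L


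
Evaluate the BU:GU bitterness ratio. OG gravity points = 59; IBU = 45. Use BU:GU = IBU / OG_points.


BU:GU = 45 / 59

0.7627


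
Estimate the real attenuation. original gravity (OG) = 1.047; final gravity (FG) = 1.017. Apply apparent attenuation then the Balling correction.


AA = (OG−FG)/(OG−1)·100;  RA = AA·0.8192
AA = (1.047 − 1.017)/(1.047 − 1)·100 = 63.8298
RA = 63.8298·0.8192

52.2894 %


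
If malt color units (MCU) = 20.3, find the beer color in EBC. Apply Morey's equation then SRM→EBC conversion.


SRM = 1.4922·MCU^0.6859;  EBC = SRM·1.97
SRM = 1.4922·20.3^0.6859 = 11.7663
EBC = 11.7663·1.97

23.1795 EBC


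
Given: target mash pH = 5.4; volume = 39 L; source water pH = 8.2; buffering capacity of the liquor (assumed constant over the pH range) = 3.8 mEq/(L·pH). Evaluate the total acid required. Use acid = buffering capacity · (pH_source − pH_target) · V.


acid = 3.8 · (8.2 − 5.4) · 39

414.9600 mEq


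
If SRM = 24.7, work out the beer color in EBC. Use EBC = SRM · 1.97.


EBC = 24.7 · 1.97

48.6590 EBC


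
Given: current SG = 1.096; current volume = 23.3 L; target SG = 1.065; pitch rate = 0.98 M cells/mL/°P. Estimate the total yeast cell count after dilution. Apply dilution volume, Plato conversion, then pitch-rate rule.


V_w = V·((SG_c−1)/(SG_t−1)−1);  °P = 259 − 259/SG_t;  cells = rate·(V+V_w)·°P
V_w = 23.3·((1.096−1)/(1.065−1)−1) = 11.1123
V_final = 23.3 + 11.1123 = 34.4123
°P = 259 − 259/1.065 = 15.8075
cells = 0.98·34.4123·15.8075

533.0935 billion cells


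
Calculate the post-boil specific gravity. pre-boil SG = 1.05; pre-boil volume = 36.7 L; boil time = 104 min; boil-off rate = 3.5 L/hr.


V_post = V_pre − rate·(t/60);  SG_post = 1 + (SG_pre−1)·V_pre/V_post
V_post = 36.7 − 3.5·(104/60) = 30.6333
SG_post = 1 + (1.05 − 1)·36.7/30.6333

1.0599


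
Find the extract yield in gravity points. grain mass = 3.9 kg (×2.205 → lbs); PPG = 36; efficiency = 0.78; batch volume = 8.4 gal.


points = lbs × PPG × eff / vol
lbs = 3.9 × 2.205 = 8.5995
points = 8.5995 × 36 × 0.78 / 8.4

28.7469 points


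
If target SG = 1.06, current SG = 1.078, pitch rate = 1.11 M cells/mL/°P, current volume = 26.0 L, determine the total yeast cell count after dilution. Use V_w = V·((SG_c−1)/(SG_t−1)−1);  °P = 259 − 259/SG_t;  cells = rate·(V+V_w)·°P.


V_w = 26.0·((1.078−1)/(1.06−1)−1) = 7.8000
V_final = 26.0 + 7.8000 = 33.8000
°P = 259 − 259/1.06 = 14.6604
cells = 1.11·33.8000·14.6604

550.0280 billion cells


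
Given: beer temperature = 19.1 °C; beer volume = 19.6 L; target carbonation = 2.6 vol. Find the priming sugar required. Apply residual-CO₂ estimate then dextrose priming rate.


residual = 14.695·(0.01821 + 0.09011·e^(−0.04·T));  sugar = (target − residual)·4.0·V
residual = 14.695·(0.01821 + 0.09011·e^(−0.04·19.1)) = 0.8844
sugar = (2.6 − 0.8844)·4.0·19.6

134.5037 g


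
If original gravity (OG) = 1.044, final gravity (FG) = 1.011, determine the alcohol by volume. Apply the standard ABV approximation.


ABV = (OG − FG) · 131.25
ABV = (1.044 − 1.011) · 131.25

4.3313 % ABV


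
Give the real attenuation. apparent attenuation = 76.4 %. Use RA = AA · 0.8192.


RA = 76.4 · 0.8192

62.5869 %


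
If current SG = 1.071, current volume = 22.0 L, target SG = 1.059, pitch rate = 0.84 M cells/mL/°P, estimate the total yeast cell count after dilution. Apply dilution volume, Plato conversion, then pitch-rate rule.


V_w = V·((SG_c−1)/(SG_t−1)−1);  °P = 259 − 259/SG_t;  cells = rate·(V+V_w)·°P
V_w = 22.0·((1.071−1)/(1.059−1)−1) = 4.4746
V_final = 22.0 + 4.4746 = 26.4746
°P = 259 − 259/1.059 = 14.4297
cells = 0.84·26.4746·14.4297

320.8959 billion cells


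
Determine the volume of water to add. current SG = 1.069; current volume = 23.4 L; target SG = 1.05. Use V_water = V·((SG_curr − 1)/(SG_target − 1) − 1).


V_water = 23.4·((1.069 − 1)/(1.05 − 1) − 1)

8.8920 L


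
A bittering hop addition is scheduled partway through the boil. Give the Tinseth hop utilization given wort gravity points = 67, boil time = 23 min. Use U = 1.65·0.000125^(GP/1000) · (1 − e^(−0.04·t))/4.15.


bigness = 1.65·0.000125^(67/1000) = 0.9036
boil_factor = (1 − e^(−0.04·23))/4.15 = 0.1449
U = 0.9036 · 0.1449

0.1310


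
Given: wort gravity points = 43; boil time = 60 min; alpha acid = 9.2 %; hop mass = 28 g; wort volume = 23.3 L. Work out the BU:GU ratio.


U = 1.65·0.000125^(GP/1000)·(1−e^(−0.04t))/4.15;  IBU = (α/100)·m·U·1000/V;  BU:GU = IBU/GP
U = 1.65·0.000125^(43/1000)·(1−e^(−0.04·60))/4.15 = 0.2456
IBU = (9.2/100)·28·0.2456·1000/23.3 = 27.1576
BU:GU = 27.1576/43

0.6316


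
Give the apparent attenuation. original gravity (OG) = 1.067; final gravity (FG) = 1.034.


AA = (OG − FG)/(OG − 1) · 100
AA = (1.067 − 1.034)/(1.067 − 1) · 100

49.2537 %


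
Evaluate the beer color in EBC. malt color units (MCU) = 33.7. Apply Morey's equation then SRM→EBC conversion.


SRM = 1.4922·MCU^0.6859;  EBC = SRM·1.97
SRM = 1.4922·33.7^0.6859 = 16.6582
EBC = 16.6582·1.97

32.8167 EBC


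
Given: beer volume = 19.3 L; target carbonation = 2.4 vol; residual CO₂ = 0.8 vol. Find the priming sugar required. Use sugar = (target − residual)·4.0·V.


sugar = (2.4 − 0.8)·4.0·19.3

123.5200 g


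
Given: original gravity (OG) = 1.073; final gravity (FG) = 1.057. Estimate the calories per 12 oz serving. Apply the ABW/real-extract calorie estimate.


ABW = (OG−FG)·131.25·0.79/FG;  °P = 259 − 259/SG (for OG→OE and FG→AE);  RE = 0.1808·OE + 0.8192·AE;  Cal = (6.9·ABW + 4·(RE−0.1))·FG·3.55
ABW = (1.073 − 1.057)·131.25·0.79/1.057 = 1.5695
OE = 259 − 259/1.073 = 17.6207 °P
AE = 259 − 259/1.057 = 13.9669 °P
RE = 0.1808·17.6207 + 0.8192·13.9669 = 14.6275 °P
Cal = (6.9·1.5695 + 4·(14.6275−0.1))·1.057·3.55

258.6862 kcal


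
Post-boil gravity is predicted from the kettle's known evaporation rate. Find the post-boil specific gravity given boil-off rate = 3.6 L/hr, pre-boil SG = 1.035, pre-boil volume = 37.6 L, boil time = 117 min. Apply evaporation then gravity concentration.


V_post = V_pre − rate·(t/60);  SG_post = 1 + (SG_pre−1)·V_pre/V_post
V_post = 37.6 − 3.6·(117/60) = 30.5800
SG_post = 1 + (1.035 − 1)·37.6/30.5800

1.0430


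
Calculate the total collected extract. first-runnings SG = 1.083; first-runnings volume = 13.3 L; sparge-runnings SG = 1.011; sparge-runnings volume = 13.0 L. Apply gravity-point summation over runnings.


total = Σ (SG_i − 1)·1000·V_i
first = (1.083 − 1)·1000·13.3 = 1103.9000
sparge = (1.011 − 1)·1000·13.0 = 143.0000
total = 1103.9000 + 143.0000

1246.9000 gravity·L


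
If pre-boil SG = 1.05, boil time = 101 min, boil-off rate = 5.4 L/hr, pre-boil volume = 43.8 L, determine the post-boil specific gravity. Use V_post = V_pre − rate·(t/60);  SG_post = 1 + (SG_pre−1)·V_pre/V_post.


V_post = 43.8 − 5.4·(101/60) = 34.7100
SG_post = 1 + (1.05 − 1)·43.8/34.7100

1.0631


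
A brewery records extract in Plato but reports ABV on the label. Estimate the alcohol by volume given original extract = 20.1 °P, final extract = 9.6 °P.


SG = 259/(259 − P);  ABV = (OG − FG)·131.25
OG = 259/(259 − 20.1) = 1.0841
FG = 259/(259 − 9.6) = 1.0385
ABV = (1.0841 − 1.0385)·131.25

5.9907 % ABV


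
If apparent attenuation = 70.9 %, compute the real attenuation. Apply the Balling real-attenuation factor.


RA = AA · 0.8192
RA = 70.9 · 0.8192

58.0813 %


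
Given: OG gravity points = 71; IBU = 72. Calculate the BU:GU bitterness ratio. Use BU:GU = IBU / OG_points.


BU:GU = 72 / 71

1.0141


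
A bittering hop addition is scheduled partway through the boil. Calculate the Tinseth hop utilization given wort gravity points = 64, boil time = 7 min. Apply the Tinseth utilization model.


U = 1.65·0.000125^(GP/1000) · (1 − e^(−0.04·t))/4.15
bigness = 1.65·0.000125^(64/1000) = 0.9283
boil_factor = (1 − e^(−0.04·7))/4.15 = 0.0588
U = 0.9283 · 0.0588

0.0546


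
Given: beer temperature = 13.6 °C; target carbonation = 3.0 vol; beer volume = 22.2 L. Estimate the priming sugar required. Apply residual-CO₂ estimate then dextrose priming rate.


residual = 14.695·(0.01821 + 0.09011·e^(−0.04·T));  sugar = (target − residual)·4.0·V
residual = 14.695·(0.01821 + 0.09011·e^(−0.04·13.6)) = 1.0362
sugar = (3.0 − 1.0362)·4.0·22.2

174.3880 g


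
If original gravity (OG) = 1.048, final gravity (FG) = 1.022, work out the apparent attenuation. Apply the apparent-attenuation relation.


AA = (OG − FG)/(OG − 1) · 100
AA = (1.048 − 1.022)/(1.048 − 1) · 100

54.1667 %


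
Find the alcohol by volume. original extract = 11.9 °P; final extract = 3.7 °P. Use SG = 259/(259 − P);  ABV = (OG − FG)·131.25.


OG = 259/(259 − 11.9) = 1.0482
FG = 259/(259 − 3.7) = 1.0145
ABV = (1.0482 − 1.0145)·131.25

4.4186 % ABV


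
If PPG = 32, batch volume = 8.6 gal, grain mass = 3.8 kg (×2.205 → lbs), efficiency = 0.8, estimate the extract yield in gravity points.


points = lbs × PPG × eff / vol
lbs = 3.8 × 2.205 = 8.3790
points = 8.3790 × 32 × 0.8 / 8.6

24.9421 points


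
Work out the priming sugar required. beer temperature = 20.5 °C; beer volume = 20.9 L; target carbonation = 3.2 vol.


residual = 14.695·(0.01821 + 0.09011·e^(−0.04·T));  sugar = (target − residual)·4.0·V
residual = 14.695·(0.01821 + 0.09011·e^(−0.04·20.5)) = 0.8508
sugar = (3.2 − 0.8508)·4.0·20.9

196.3931 g


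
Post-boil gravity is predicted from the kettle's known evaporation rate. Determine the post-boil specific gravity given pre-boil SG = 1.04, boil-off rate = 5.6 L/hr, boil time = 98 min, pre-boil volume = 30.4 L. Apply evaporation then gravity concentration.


V_post = V_pre − rate·(t/60);  SG_post = 1 + (SG_pre−1)·V_pre/V_post
V_post = 30.4 − 5.6·(98/60) = 21.2533
SG_post = 1 + (1.04 − 1)·30.4/21.2533

1.0572


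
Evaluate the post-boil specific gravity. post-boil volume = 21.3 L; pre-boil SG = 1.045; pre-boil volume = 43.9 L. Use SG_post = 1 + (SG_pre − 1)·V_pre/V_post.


pts_pre = (1.045 − 1)·1000 = 45.0000
pts_post = 45.0000·43.9/21.3 = 92.7465
SG_post = 1 + 92.7465/1000

1.0927


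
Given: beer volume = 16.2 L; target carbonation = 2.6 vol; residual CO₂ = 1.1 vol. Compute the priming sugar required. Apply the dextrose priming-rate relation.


sugar = (target − residual)·4.0·V
sugar = (2.6 − 1.1)·4.0·16.2

97.2000 g


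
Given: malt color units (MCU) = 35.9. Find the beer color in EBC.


SRM = 1.4922·MCU^0.6859;  EBC = SRM·1.97
SRM = 1.4922·35.9^0.6859 = 17.3967
EBC = 17.3967·1.97

34.2715 EBC


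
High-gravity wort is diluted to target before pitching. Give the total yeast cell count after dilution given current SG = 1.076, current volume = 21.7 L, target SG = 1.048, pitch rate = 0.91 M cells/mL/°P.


V_w = V·((SG_c−1)/(SG_t−1)−1);  °P = 259 − 259/SG_t;  cells = rate·(V+V_w)·°P
V_w = 21.7·((1.076−1)/(1.048−1)−1) = 12.6583
V_final = 21.7 + 12.6583 = 34.3583
°P = 259 − 259/1.048 = 11.8626
cells = 0.91·34.3583·11.8626

370.8969 billion cells


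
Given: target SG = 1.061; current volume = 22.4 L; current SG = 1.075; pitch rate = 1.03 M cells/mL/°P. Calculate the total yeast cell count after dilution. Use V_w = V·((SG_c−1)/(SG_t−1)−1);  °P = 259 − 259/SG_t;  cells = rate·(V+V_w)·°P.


V_w = 22.4·((1.075−1)/(1.061−1)−1) = 5.1410
V_final = 22.4 + 5.1410 = 27.5410
°P = 259 − 259/1.061 = 14.8907
cells = 1.03·27.5410·14.8907

422.4068 billion cells


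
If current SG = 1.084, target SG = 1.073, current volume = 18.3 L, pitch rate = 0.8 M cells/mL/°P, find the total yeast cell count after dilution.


V_w = V·((SG_c−1)/(SG_t−1)−1);  °P = 259 − 259/SG_t;  cells = rate·(V+V_w)·°P
V_w = 18.3·((1.084−1)/(1.073−1)−1) = 2.7575
V_final = 18.3 + 2.7575 = 21.0575
°P = 259 − 259/1.073 = 17.6207
cells = 0.8·21.0575·17.6207

296.8386 billion cells


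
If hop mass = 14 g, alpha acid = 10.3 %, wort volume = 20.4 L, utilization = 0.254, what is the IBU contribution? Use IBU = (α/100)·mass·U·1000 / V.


IBU = (10.3/100)·14·0.254·1000 / 20.4

17.9543 IBU


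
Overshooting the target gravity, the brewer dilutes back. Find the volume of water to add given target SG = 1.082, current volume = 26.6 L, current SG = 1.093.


V_water = V·((SG_curr − 1)/(SG_target − 1) − 1)
V_water = 26.6·((1.093 − 1)/(1.082 − 1) − 1)

3.5683 L


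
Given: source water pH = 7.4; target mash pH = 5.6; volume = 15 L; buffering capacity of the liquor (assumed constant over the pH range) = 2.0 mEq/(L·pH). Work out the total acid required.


acid = buffering capacity · (pH_source − pH_target) · V
acid = 2.0 · (7.4 − 5.6) · 15

54.0000 mEq


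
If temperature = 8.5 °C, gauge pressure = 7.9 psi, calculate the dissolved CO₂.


vols = (P + 14.695)·(0.01821 + 0.09011·e^(−0.04·T))
vols = (7.9 + 14.695)·(0.01821 + 0.09011·e^(−0.04·8.5))

1.8606 volumes


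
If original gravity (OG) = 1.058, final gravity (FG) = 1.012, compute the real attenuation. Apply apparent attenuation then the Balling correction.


AA = (OG−FG)/(OG−1)·100;  RA = AA·0.8192
AA = (1.058 − 1.012)/(1.058 − 1)·100 = 79.3103
RA = 79.3103·0.8192

64.9710 %


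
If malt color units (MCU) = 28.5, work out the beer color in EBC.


SRM = 1.4922·MCU^0.6859;  EBC = SRM·1.97
SRM = 1.4922·28.5^0.6859 = 14.8493
EBC = 14.8493·1.97

29.2531 EBC


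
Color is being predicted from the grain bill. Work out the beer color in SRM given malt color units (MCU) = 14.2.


SRM = 1.4922 · MCU^0.6859
SRM = 1.4922 · 14.2^0.6859

9.2083 SRM


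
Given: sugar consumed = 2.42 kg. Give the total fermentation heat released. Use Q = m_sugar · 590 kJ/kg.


Q = 2.42 · 590

1427.8000 kJ


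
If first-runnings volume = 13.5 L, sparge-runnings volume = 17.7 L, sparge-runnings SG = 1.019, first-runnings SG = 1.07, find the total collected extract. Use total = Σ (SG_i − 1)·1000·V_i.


first = (1.07 − 1)·1000·13.5 = 945.0000
sparge = (1.019 − 1)·1000·17.7 = 336.3000
total = 945.0000 + 336.3000

1281.3000 gravity·L


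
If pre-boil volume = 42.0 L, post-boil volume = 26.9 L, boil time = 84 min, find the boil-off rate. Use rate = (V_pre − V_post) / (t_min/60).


rate = (42.0 − 26.9) / (84/60)

10.7857 L/hr


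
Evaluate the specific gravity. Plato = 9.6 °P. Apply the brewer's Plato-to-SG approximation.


SG = 259/(259 − P)
SG = 259/(259 − 9.6)

1.0385


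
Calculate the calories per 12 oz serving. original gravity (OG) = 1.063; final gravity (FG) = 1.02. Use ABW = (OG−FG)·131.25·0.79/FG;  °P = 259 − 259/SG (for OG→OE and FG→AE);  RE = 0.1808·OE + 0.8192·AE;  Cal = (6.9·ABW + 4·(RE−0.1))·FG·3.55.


ABW = (1.063 − 1.02)·131.25·0.79/1.02 = 4.3711
OE = 259 − 259/1.063 = 15.3500 °P
AE = 259 − 259/1.02 = 5.0784 °P
RE = 0.1808·15.3500 + 0.8192·5.0784 = 6.9355 °P
Cal = (6.9·4.3711 + 4·(6.9355−0.1))·1.02·3.55

208.2182 kcal


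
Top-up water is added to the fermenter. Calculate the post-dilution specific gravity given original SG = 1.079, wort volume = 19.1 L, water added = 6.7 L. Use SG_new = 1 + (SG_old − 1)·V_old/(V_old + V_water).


pts = (1.079 − 1)·1000·19.1/(19.1 + 6.7) = 58.4845
SG_new = 1 + 58.4845/1000

1.0585


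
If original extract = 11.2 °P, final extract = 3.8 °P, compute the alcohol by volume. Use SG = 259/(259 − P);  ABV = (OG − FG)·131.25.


OG = 259/(259 − 11.2) = 1.0452
FG = 259/(259 − 3.8) = 1.0149
ABV = (1.0452 − 1.0149)·131.25

3.9779 % ABV


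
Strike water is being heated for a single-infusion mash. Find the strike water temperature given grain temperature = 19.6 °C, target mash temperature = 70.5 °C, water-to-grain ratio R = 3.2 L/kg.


T_strike = (0.41/R)·(T_mash − T_grain) + T_mash
T_strike = (0.41/3.2)·(70.5 − 19.6) + 70.5

77.0216 °C


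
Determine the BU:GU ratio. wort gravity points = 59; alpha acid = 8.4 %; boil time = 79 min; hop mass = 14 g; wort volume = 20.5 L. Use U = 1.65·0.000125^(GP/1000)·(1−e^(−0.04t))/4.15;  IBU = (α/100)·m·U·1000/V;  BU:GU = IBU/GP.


U = 1.65·0.000125^(59/1000)·(1−e^(−0.04·79))/4.15 = 0.2240
IBU = (8.4/100)·14·0.2240·1000/20.5 = 12.8523
BU:GU = 12.8523/59

0.2178


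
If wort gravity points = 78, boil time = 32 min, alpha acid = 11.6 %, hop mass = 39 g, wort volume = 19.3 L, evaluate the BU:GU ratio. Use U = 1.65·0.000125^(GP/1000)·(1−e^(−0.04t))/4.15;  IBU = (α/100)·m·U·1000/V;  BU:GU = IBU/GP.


U = 1.65·0.000125^(78/1000)·(1−e^(−0.04·32))/4.15 = 0.1424
IBU = (11.6/100)·39·0.1424·1000/19.3 = 33.3791
BU:GU = 33.3791/78

0.4279


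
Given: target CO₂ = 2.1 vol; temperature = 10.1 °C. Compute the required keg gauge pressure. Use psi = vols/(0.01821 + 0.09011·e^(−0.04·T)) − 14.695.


psi = 2.1/(0.01821 + 0.09011·e^(−0.04·10.1)) − 14.695

12.1005 psi
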